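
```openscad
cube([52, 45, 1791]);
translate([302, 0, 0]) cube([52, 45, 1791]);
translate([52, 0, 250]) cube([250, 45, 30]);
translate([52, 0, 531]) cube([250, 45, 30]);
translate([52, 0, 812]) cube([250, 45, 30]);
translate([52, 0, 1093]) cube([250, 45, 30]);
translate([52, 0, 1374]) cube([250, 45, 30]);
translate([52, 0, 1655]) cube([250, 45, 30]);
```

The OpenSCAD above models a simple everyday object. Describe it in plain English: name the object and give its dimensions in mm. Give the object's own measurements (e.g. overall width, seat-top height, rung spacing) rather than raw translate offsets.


A straight ladder. Two 52×45 mm vertical rails, 1791 mm tall, stand 354 mm apart (outside-to-outside) with their front faces coplanar on the −y side. 6 rungs, each 45 mm deep and 30 mm tall, span between the inner faces of the rails, front faces flush with the rails. The lowest rung's underside is at z = 250 mm and rungs are spaced 281 mm apart (underside to underside).


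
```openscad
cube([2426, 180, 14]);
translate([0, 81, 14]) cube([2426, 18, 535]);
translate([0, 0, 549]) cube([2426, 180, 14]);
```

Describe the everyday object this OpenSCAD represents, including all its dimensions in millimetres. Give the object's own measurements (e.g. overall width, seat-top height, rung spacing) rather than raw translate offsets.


An I-beam lying along x, 2426 mm long. Overall section height 563 mm. Two flanges 180 mm wide (y) and 14 mm thick, one on the floor and one at the top; a web 18 mm thick runs between them, centred on the flange width.


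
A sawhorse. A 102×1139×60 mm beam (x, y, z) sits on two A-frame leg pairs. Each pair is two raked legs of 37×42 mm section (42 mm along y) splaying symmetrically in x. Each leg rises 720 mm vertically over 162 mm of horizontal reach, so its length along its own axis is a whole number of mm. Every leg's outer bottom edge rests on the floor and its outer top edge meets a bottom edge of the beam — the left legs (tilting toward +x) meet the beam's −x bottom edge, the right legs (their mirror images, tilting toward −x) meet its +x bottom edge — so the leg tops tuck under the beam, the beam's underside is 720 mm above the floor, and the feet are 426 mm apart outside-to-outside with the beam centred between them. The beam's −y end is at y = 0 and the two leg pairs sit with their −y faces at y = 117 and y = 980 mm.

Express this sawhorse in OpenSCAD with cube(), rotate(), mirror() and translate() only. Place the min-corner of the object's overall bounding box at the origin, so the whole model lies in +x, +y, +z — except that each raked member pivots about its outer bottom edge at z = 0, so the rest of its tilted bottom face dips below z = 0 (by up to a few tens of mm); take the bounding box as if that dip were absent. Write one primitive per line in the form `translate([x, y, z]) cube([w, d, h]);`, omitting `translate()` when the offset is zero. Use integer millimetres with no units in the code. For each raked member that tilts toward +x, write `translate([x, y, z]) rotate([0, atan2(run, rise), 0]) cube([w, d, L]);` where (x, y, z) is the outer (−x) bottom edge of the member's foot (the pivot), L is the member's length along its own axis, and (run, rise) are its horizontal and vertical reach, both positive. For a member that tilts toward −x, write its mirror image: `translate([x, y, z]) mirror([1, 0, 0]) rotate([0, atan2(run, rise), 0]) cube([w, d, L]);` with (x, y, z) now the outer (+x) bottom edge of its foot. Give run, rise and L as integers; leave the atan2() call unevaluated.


translate([162, 0, 720]) cube([102, 1139, 60]);
translate([0, 117, 0]) rotate([0, atan2(162, 720), 0]) cube([37, 42, 738]);
translate([426, 117, 0]) mirror([1, 0, 0]) rotate([0, atan2(162, 720), 0]) cube([37, 42, 738]);
translate([0, 980, 0]) rotate([0, atan2(162, 720), 0]) cube([37, 42, 738]);
translate([426, 980, 0]) mirror([1, 0, 0]) rotate([0, atan2(162, 720), 0]) cube([37, 42, 738]);


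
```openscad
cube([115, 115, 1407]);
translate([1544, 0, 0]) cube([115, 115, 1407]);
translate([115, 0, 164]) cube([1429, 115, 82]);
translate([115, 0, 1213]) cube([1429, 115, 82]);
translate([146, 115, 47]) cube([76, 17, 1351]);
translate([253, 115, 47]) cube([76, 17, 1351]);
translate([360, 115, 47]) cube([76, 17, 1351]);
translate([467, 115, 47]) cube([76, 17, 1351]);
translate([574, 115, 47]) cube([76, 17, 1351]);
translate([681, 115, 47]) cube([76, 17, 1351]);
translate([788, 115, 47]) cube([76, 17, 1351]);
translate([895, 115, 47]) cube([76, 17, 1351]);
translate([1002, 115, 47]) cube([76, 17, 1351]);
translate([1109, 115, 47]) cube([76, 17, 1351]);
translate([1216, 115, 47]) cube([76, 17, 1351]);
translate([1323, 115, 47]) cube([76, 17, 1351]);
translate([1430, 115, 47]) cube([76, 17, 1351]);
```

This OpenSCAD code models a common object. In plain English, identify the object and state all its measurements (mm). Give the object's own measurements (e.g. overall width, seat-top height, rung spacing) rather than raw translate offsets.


A fence section. Two 115×115 mm posts, 1407 mm tall, stand on the floor with a clear span of 1429 mm between their inner faces. Two horizontal rails of 115×82 mm section span the gap between the posts with their undersides at z = 164 mm and z = 1213 mm, flush with the posts' −y face. 13 pickets, each 76 mm wide, 17 mm thick and 1351 mm tall, are fixed to the +y face of the rails with their bottoms at z = 47 mm, spaced across the span with a 31 mm gap after the −x post and between neighbouring pickets, with 38 mm left before the +x post.


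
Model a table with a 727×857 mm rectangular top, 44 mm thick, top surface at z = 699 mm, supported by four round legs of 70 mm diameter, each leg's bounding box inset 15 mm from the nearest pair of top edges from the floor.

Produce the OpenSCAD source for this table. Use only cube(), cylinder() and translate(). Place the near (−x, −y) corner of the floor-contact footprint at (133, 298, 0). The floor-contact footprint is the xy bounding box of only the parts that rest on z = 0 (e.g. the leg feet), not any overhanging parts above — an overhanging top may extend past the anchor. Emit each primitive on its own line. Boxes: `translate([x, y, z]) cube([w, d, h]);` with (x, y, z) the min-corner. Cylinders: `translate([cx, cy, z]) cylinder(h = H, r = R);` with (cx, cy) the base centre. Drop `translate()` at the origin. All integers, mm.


translate([118, 283, 655]) cube([727, 857, 44]);
translate([168, 333, 0]) cylinder(h = 655, r = 35);
translate([795, 333, 0]) cylinder(h = 655, r = 35);
translate([168, 1090, 0]) cylinder(h = 655, r = 35);
translate([795, 1090, 0]) cylinder(h = 655, r = 35);


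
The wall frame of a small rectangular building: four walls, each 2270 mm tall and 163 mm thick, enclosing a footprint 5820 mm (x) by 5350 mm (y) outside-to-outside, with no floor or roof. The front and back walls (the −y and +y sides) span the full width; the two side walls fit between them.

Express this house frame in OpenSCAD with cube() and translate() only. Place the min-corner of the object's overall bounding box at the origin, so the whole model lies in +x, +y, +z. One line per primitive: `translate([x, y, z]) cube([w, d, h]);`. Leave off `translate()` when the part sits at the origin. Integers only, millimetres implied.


cube([5820, 163, 2270]);
translate([0, 5187, 0]) cube([5820, 163, 2270]);
translate([0, 163, 0]) cube([163, 5024, 2270]);
translate([5657, 163, 0]) cube([163, 5024, 2270]);


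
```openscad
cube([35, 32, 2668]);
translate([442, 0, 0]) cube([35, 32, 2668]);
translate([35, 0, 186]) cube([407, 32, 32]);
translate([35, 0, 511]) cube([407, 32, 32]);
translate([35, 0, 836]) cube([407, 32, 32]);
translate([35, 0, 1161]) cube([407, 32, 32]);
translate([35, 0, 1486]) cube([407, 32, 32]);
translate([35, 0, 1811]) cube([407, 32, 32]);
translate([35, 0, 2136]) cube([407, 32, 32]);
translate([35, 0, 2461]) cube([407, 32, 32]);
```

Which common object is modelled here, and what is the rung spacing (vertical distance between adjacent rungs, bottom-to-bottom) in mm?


A ladder. The rung spacing is 325 mm.

Two tall 35×32 posts with 8 short bars between them — a ladder. Adjacent rungs sit at z = 186 and z = 511, so the spacing is 511 − 186 = 325 mm.


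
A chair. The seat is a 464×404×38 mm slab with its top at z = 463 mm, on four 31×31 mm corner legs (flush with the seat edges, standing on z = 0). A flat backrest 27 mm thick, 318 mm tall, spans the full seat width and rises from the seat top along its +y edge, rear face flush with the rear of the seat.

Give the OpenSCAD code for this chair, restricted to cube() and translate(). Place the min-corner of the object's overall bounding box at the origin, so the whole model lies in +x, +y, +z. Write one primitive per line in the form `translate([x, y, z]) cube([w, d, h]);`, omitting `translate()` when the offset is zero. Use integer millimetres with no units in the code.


translate([0, 0, 425]) cube([464, 404, 38]);
cube([31, 31, 425]);
translate([433, 0, 0]) cube([31, 31, 425]);
translate([0, 373, 0]) cube([31, 31, 425]);
translate([433, 373, 0]) cube([31, 31, 425]);
translate([0, 377, 463]) cube([464, 27, 318]);


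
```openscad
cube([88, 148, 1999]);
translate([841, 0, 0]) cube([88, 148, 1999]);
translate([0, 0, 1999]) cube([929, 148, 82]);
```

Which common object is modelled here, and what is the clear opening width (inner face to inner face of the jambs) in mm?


A door frame. The clear opening width is 753 mm.

Two 1999 mm tall posts with a header on top — a door frame. The left jamb is 88 mm wide at x = 0; the right jamb starts at x = 841. The clear opening is 841 − 88 = 753 mm.


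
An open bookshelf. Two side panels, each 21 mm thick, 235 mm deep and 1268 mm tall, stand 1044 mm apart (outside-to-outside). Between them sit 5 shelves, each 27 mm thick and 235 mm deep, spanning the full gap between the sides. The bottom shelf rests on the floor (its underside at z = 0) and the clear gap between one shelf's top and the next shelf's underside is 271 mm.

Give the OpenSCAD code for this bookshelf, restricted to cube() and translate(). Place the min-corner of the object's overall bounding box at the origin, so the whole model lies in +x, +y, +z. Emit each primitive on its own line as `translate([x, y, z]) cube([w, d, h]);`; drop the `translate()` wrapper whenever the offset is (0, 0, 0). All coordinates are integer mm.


cube([21, 235, 1268]);
translate([1023, 0, 0]) cube([21, 235, 1268]);
translate([21, 0, 0]) cube([1002, 235, 27]);
translate([21, 0, 298]) cube([1002, 235, 27]);
translate([21, 0, 596]) cube([1002, 235, 27]);
translate([21, 0, 894]) cube([1002, 235, 27]);
translate([21, 0, 1192]) cube([1002, 235, 27]);


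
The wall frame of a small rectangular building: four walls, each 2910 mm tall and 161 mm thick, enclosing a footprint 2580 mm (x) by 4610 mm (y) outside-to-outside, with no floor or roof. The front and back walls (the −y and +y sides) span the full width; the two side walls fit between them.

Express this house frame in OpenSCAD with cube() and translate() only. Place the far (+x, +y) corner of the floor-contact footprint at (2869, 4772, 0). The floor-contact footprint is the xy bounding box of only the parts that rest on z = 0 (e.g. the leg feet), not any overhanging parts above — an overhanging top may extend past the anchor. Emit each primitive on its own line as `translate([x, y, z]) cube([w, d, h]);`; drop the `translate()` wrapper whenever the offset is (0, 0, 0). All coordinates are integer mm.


translate([289, 162, 0]) cube([2580, 161, 2910]);
translate([289, 4611, 0]) cube([2580, 161, 2910]);
translate([289, 323, 0]) cube([161, 4288, 2910]);
translate([2708, 323, 0]) cube([161, 4288, 2910]);


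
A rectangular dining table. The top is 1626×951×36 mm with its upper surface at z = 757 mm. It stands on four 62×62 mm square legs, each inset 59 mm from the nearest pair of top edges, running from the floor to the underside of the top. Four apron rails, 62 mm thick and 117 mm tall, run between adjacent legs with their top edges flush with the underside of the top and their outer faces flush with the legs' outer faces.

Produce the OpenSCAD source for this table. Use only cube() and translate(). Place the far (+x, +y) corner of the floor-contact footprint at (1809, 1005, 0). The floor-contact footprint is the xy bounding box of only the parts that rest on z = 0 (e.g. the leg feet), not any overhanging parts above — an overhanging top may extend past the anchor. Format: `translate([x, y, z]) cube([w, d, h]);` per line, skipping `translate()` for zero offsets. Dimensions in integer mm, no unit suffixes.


// leg_h = 757 - 36 = 721
// apron z = 721 - 117 = 604
translate([242, 113, 721]) cube([1626, 951, 36]);
translate([301, 172, 0]) cube([62, 62, 721]);
translate([1747, 172, 0]) cube([62, 62, 721]);
translate([301, 943, 0]) cube([62, 62, 721]);
translate([1747, 943, 0]) cube([62, 62, 721]);
translate([363, 172, 604]) cube([1384, 62, 117]);
translate([363, 943, 604]) cube([1384, 62, 117]);
translate([301, 234, 604]) cube([62, 709, 117]);
translate([1747, 234, 604]) cube([62, 709, 117]);


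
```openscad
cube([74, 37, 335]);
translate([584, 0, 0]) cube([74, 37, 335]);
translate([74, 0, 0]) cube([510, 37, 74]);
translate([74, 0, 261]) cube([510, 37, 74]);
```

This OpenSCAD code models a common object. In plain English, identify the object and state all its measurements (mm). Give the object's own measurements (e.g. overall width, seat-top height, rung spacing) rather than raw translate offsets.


A rectangular picture frame lying in the x–z plane (depth along y). The opening is 510 mm wide (x) by 187 mm tall (z), surrounded by a border 74 mm wide on all four sides. The frame is 37 mm deep and is made of two full-height vertical stiles with two horizontal rails fitted between them.


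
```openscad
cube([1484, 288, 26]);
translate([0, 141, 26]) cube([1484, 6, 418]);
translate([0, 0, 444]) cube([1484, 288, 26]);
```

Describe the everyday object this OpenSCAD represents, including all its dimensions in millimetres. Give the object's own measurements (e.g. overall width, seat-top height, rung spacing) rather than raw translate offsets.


An I-beam lying along x, 1484 mm long. Overall section height 470 mm. Two flanges 288 mm wide (y) and 26 mm thick, one on the floor and one at the top; a web 6 mm thick runs between them, centred on the flange width.


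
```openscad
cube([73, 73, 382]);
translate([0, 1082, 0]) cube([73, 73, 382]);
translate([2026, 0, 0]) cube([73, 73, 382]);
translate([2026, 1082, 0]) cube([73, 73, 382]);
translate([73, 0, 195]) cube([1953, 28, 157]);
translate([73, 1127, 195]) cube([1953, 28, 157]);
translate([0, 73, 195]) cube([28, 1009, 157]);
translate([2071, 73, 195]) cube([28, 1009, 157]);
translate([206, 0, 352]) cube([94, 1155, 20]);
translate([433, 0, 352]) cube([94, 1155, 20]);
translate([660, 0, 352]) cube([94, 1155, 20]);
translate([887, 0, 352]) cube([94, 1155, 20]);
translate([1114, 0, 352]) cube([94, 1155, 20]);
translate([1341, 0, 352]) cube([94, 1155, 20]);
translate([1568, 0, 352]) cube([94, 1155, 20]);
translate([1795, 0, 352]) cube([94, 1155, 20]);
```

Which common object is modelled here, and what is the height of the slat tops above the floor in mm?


A bed frame. The slat-top height is 372 mm.

Four posts, four rails, and a row of slats — a bed frame. Slats sit on the rails at z = 195 + 157 = 352; with slat thickness 20, the top is 372 mm.


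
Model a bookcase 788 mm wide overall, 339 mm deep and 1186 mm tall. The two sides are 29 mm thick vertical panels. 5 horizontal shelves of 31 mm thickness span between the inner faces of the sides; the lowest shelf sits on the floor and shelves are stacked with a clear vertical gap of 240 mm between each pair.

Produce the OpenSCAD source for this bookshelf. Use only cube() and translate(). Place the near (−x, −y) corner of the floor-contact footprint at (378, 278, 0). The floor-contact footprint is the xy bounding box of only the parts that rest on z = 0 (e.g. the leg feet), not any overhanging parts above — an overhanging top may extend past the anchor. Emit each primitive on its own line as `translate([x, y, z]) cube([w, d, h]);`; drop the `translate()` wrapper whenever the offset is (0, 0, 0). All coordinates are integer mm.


translate([378, 278, 0]) cube([29, 339, 1186]);
translate([1137, 278, 0]) cube([29, 339, 1186]);
translate([407, 278, 0]) cube([730, 339, 31]);
translate([407, 278, 271]) cube([730, 339, 31]);
translate([407, 278, 542]) cube([730, 339, 31]);
translate([407, 278, 813]) cube([730, 339, 31]);
translate([407, 278, 1084]) cube([730, 339, 31]);


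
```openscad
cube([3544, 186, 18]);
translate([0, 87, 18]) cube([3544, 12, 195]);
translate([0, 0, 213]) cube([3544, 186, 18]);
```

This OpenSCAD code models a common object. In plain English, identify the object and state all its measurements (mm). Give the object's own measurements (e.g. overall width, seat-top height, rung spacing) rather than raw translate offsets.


An I-beam lying along x, 3544 mm long. Overall section height 231 mm. Two flanges 186 mm wide (y) and 18 mm thick, one on the floor and one at the top; a web 12 mm thick runs between them, centred on the flange width.


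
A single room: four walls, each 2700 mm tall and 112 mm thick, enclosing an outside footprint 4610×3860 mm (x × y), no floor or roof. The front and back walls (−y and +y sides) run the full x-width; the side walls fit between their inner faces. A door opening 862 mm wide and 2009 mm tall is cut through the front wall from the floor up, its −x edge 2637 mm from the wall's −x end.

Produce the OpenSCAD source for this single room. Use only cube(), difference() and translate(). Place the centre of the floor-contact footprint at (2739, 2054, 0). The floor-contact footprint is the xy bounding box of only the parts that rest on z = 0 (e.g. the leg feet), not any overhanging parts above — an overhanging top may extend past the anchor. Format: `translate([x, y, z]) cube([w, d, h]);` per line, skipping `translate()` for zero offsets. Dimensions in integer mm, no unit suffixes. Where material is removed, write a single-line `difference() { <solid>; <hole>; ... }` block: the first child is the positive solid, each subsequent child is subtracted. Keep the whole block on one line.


difference() { translate([434, 124, 0]) cube([4610, 112, 2700]); translate([3071, 124, 0]) cube([862, 112, 2009]); }
translate([434, 3872, 0]) cube([4610, 112, 2700]);
translate([434, 236, 0]) cube([112, 3636, 2700]);
translate([4932, 236, 0]) cube([112, 3636, 2700]);


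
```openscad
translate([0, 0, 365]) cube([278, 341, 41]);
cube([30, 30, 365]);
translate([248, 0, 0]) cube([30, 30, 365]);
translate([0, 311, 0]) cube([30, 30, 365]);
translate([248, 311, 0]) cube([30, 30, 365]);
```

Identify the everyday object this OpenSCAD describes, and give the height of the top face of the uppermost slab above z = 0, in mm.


A stool. The seat height is 406 mm.

A 278×341×41 slab at z = 365 on four corner posts — a stool. The seat top is 365 + 41 = 406 mm.


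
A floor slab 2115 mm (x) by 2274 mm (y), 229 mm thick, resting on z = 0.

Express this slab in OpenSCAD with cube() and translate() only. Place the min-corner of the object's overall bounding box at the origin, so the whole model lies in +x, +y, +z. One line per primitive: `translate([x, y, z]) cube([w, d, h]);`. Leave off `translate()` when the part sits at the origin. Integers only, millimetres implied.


cube([2115, 2274, 229]);


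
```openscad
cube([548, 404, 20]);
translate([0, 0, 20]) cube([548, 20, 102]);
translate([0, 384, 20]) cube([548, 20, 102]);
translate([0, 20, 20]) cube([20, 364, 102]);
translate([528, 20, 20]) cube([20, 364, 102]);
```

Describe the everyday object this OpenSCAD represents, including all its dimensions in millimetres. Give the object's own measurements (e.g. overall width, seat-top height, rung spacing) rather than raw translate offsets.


An open-topped rectangular box: outside dimensions 548×404×122 mm, with a uniform wall and base thickness of 20 mm. The base is a full 548×404 slab on the floor; four walls sit on top of the base. The front and back walls (the −y and +y sides) span the full width; the two side walls fit between them.


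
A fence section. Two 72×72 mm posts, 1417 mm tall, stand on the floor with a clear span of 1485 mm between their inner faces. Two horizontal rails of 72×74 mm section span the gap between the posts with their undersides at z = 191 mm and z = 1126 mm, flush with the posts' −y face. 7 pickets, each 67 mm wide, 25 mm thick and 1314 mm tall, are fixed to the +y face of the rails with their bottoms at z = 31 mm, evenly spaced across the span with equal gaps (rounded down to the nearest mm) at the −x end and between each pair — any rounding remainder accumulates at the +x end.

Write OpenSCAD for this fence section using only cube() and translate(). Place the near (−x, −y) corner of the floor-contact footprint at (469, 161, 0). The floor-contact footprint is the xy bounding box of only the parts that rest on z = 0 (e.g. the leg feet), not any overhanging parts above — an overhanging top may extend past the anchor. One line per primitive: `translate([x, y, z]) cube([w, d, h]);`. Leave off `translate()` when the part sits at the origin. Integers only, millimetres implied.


translate([469, 161, 0]) cube([72, 72, 1417]);
translate([2026, 161, 0]) cube([72, 72, 1417]);
translate([541, 161, 191]) cube([1485, 72, 74]);
translate([541, 161, 1126]) cube([1485, 72, 74]);
translate([668, 233, 31]) cube([67, 25, 1314]);
translate([862, 233, 31]) cube([67, 25, 1314]);
translate([1056, 233, 31]) cube([67, 25, 1314]);
translate([1250, 233, 31]) cube([67, 25, 1314]);
translate([1444, 233, 31]) cube([67, 25, 1314]);
translate([1638, 233, 31]) cube([67, 25, 1314]);
translate([1832, 233, 31]) cube([67, 25, 1314]);


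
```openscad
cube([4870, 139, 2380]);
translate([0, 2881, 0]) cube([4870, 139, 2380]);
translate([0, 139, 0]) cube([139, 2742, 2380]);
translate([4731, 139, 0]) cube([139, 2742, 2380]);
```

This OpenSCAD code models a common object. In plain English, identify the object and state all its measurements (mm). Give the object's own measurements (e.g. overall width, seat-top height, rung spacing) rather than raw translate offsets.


The wall frame of a small rectangular building: four walls, each 2380 mm tall and 139 mm thick, enclosing a footprint 4870 mm (x) by 3020 mm (y) outside-to-outside, with no floor or roof. The front and back walls (the −y and +y sides) span the full width; the two side walls fit between them.


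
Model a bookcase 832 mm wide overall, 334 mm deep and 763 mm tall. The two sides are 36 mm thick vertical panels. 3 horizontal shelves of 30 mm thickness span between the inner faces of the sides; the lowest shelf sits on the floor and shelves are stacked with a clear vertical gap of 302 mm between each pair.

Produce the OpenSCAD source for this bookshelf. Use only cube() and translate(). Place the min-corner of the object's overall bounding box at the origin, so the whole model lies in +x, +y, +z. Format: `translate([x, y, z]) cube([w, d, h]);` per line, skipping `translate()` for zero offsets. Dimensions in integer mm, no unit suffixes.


cube([36, 334, 763]);
translate([796, 0, 0]) cube([36, 334, 763]);
translate([36, 0, 0]) cube([760, 334, 30]);
translate([36, 0, 332]) cube([760, 334, 30]);
translate([36, 0, 664]) cube([760, 334, 30]);


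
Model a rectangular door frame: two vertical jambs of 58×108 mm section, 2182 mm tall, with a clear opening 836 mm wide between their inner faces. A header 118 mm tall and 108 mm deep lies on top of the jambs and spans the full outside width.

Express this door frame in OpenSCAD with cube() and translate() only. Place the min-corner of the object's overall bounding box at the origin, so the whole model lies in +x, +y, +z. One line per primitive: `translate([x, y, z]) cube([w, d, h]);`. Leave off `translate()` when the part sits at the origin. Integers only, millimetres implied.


cube([58, 108, 2182]);
translate([894, 0, 0]) cube([58, 108, 2182]);
translate([0, 0, 2182]) cube([952, 108, 118]);


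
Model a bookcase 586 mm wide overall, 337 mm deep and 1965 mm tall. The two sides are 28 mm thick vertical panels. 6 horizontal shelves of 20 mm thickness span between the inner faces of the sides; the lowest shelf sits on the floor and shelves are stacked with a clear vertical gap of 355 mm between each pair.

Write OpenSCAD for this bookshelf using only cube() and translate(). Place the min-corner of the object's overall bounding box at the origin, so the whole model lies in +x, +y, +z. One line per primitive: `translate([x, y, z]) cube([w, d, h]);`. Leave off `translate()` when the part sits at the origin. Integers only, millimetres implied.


cube([28, 337, 1965]);
translate([558, 0, 0]) cube([28, 337, 1965]);
translate([28, 0, 0]) cube([530, 337, 20]);
translate([28, 0, 375]) cube([530, 337, 20]);
translate([28, 0, 750]) cube([530, 337, 20]);
translate([28, 0, 1125]) cube([530, 337, 20]);
translate([28, 0, 1500]) cube([530, 337, 20]);
translate([28, 0, 1875]) cube([530, 337, 20]);


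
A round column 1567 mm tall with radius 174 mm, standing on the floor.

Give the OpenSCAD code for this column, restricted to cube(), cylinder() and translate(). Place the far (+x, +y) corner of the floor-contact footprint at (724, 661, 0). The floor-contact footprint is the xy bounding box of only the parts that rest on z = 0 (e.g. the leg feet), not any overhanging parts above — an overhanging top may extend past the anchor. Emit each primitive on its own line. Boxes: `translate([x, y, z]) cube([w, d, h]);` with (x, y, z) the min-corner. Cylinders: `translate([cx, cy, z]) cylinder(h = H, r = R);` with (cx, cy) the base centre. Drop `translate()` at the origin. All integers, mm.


translate([550, 487, 0]) cylinder(h = 1567, r = 174);


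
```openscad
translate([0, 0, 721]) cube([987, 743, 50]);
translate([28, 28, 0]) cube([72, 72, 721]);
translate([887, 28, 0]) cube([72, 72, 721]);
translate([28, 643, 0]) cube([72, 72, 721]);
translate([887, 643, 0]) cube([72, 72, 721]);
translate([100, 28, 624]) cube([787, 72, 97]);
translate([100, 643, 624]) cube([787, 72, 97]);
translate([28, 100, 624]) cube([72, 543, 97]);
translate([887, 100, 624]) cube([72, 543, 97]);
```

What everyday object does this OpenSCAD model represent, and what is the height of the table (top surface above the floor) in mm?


A table. The table height is 771 mm.

A 987×743×50 slab sits at z = 721 on four 72 mm square posts — a table. The top surface is at 721 + 50 = 771 mm.


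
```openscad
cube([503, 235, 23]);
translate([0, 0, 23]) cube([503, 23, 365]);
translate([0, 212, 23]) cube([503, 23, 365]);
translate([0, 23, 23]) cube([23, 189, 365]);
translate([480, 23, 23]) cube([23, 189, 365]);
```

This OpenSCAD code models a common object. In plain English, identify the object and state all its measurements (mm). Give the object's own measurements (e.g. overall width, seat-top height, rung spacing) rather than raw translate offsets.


An open-topped rectangular box: outside dimensions 503×235×388 mm, with a uniform wall and base thickness of 23 mm. The base is a full 503×235 slab on the floor; four walls sit on top of the base. The front and back walls (the −y and +y sides) span the full width; the two side walls fit between them.


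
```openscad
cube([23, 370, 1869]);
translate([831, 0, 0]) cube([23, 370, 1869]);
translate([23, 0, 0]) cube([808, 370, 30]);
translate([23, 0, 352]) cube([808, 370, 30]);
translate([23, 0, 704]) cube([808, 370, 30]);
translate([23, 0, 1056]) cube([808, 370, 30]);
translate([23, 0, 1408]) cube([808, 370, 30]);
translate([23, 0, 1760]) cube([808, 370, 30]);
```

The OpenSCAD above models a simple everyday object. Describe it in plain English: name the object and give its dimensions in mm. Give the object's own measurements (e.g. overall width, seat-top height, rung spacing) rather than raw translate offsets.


An open bookshelf. Two side panels, each 23 mm thick, 370 mm deep and 1869 mm tall, stand 854 mm apart (outside-to-outside). Between them sit 6 shelves, each 30 mm thick and 370 mm deep, spanning the full gap between the sides. The bottom shelf rests on the floor (its underside at z = 0) and the clear gap between one shelf's top and the next shelf's underside is 322 mm.


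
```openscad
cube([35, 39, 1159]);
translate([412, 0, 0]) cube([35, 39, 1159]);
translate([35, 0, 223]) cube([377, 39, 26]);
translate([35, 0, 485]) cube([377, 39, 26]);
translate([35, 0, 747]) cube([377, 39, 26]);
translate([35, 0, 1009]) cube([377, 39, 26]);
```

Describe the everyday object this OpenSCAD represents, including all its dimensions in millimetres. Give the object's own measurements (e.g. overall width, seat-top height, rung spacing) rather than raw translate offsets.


A straight ladder. Two 35×39 mm vertical rails, 1159 mm tall, stand 447 mm apart (outside-to-outside) with their front faces coplanar on the −y side. 4 rungs, each 39 mm deep and 26 mm tall, span between the inner faces of the rails, front faces flush with the rails. The lowest rung's underside is at z = 223 mm and rungs are spaced 262 mm apart (underside to underside).


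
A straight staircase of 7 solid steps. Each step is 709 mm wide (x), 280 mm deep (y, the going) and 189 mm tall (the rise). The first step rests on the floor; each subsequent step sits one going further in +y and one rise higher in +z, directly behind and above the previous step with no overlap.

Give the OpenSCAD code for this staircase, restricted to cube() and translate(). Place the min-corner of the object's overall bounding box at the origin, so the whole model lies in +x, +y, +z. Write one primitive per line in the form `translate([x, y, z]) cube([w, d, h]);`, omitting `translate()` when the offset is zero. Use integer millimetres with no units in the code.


cube([709, 280, 189]);
translate([0, 280, 189]) cube([709, 280, 189]);
translate([0, 560, 378]) cube([709, 280, 189]);
translate([0, 840, 567]) cube([709, 280, 189]);
translate([0, 1120, 756]) cube([709, 280, 189]);
translate([0, 1400, 945]) cube([709, 280, 189]);
translate([0, 1680, 1134]) cube([709, 280, 189]);


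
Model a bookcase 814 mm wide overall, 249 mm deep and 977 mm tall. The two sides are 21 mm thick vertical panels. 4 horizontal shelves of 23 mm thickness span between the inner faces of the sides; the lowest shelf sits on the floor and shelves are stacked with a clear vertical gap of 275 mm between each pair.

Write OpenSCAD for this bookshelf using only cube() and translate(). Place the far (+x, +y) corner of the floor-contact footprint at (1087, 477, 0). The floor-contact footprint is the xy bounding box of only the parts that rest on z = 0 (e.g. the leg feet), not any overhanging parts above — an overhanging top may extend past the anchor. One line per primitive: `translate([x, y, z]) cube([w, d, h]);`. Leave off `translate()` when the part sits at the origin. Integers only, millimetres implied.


translate([273, 228, 0]) cube([21, 249, 977]);
translate([1066, 228, 0]) cube([21, 249, 977]);
translate([294, 228, 0]) cube([772, 249, 23]);
translate([294, 228, 298]) cube([772, 249, 23]);
translate([294, 228, 596]) cube([772, 249, 23]);
translate([294, 228, 894]) cube([772, 249, 23]);


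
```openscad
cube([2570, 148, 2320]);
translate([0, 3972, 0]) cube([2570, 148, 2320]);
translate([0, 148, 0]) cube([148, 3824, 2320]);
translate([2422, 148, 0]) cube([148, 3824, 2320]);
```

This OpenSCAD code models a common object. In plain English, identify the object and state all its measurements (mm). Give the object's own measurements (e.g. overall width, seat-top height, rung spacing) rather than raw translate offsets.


The wall frame of a small rectangular building: four walls, each 2320 mm tall and 148 mm thick, enclosing a footprint 2570 mm (x) by 4120 mm (y) outside-to-outside, with no floor or roof. The front and back walls (the −y and +y sides) span the full width; the two side walls fit between them.


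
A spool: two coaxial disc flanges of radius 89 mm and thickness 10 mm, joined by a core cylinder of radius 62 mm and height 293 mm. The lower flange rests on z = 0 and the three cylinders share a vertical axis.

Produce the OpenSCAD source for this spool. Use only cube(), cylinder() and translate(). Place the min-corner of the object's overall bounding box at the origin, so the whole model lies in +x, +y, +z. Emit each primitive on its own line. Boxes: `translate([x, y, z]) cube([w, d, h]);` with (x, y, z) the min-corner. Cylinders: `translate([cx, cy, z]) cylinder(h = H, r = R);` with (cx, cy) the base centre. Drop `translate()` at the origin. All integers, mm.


translate([89, 89, 0]) cylinder(h = 10, r = 89);
translate([89, 89, 10]) cylinder(h = 293, r = 62);
translate([89, 89, 303]) cylinder(h = 10, r = 89);


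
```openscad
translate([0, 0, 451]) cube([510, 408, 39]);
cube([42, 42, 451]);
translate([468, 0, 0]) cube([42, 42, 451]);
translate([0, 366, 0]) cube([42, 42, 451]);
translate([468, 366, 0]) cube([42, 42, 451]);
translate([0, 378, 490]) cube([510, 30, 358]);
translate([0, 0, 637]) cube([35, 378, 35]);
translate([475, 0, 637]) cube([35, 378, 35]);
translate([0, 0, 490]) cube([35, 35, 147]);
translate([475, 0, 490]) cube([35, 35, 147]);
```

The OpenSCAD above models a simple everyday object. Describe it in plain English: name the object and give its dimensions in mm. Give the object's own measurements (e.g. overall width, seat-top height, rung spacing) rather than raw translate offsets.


A chair. The seat is a 510×408×39 mm slab with its top at z = 490 mm, on four 42×42 mm corner legs (flush with the seat edges, standing on z = 0). A flat backrest 30 mm thick, 358 mm tall, spans the full seat width and rises from the seat top along its +y edge, rear face flush with the rear of the seat. Two armrests of 35×35 mm section run along each side from the seat's front edge to the front of the backrest, top faces 182 mm above the seat top and outer faces flush with the seat's x-edges; a 35×35 mm post under the front of each armrest stands on the seat at the front corner.


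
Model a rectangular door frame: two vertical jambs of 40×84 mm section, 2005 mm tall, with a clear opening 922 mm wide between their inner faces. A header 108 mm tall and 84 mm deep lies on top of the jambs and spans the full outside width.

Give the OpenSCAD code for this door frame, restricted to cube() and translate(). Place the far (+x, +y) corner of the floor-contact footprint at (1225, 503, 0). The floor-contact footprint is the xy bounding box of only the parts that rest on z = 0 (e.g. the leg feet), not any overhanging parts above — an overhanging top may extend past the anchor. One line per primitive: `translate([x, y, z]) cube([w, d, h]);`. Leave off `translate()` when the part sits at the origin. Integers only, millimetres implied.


translate([223, 419, 0]) cube([40, 84, 2005]);
translate([1185, 419, 0]) cube([40, 84, 2005]);
translate([223, 419, 2005]) cube([1002, 84, 108]);


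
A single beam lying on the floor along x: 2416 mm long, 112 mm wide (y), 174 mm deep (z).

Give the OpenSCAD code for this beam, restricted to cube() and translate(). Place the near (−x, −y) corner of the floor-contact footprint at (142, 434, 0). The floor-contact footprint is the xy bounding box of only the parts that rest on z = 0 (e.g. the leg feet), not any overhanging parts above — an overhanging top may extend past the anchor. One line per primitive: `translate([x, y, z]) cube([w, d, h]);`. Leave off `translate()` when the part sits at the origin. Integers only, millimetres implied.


translate([142, 434, 0]) cube([2416, 112, 174]);


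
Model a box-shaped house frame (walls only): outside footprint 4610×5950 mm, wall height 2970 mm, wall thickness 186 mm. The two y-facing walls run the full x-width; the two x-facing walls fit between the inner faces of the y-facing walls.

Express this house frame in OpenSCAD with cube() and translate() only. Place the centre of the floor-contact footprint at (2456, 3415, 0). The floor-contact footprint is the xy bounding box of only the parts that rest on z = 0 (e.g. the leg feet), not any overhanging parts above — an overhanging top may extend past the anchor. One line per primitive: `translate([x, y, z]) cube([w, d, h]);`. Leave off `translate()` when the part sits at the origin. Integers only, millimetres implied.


translate([151, 440, 0]) cube([4610, 186, 2970]);
translate([151, 6204, 0]) cube([4610, 186, 2970]);
translate([151, 626, 0]) cube([186, 5578, 2970]);
translate([4575, 626, 0]) cube([186, 5578, 2970]);


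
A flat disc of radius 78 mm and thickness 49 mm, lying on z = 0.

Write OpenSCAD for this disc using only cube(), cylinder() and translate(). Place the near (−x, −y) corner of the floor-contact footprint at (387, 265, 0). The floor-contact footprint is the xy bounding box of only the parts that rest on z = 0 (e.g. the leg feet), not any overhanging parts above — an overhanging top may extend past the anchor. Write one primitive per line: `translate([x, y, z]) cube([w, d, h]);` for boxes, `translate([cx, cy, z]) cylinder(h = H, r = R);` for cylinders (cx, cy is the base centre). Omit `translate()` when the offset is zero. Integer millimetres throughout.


translate([465, 343, 0]) cylinder(h = 49, r = 78);


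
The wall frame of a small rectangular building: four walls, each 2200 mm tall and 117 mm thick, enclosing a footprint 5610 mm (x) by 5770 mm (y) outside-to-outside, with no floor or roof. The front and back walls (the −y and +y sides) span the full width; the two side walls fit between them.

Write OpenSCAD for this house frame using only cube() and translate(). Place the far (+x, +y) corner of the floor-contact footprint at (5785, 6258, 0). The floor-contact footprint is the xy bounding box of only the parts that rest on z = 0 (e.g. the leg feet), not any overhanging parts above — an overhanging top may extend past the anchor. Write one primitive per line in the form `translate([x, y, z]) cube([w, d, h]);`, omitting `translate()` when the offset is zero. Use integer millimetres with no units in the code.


translate([175, 488, 0]) cube([5610, 117, 2200]);
translate([175, 6141, 0]) cube([5610, 117, 2200]);
translate([175, 605, 0]) cube([117, 5536, 2200]);
translate([5668, 605, 0]) cube([117, 5536, 2200]);


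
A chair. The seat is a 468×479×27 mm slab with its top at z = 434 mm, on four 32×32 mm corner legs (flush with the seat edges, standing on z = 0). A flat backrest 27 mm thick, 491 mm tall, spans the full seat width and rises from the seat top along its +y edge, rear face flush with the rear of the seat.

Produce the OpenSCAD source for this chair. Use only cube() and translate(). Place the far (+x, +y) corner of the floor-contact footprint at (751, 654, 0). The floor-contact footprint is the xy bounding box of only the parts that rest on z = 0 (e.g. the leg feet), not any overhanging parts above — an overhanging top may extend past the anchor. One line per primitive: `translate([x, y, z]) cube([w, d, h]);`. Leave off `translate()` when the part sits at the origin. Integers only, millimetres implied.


translate([283, 175, 407]) cube([468, 479, 27]);
translate([283, 175, 0]) cube([32, 32, 407]);
translate([719, 175, 0]) cube([32, 32, 407]);
translate([283, 622, 0]) cube([32, 32, 407]);
translate([719, 622, 0]) cube([32, 32, 407]);
translate([283, 627, 434]) cube([468, 27, 491]);


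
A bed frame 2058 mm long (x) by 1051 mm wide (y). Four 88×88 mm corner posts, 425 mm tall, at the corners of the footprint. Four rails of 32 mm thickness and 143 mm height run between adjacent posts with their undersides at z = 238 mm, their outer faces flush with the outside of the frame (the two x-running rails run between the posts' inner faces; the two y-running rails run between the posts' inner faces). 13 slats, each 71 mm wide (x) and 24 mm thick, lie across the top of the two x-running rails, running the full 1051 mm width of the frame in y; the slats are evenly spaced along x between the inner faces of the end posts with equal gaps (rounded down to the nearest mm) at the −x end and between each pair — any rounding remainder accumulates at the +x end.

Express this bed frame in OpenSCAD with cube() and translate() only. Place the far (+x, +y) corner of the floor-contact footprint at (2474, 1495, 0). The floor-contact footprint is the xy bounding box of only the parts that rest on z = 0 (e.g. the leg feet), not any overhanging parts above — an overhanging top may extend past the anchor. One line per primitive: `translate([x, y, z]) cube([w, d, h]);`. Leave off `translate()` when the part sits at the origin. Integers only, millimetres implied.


// slat z = rail_z + rail_h = 238 + 143 = 381
// slat gap = ⌊(1882 − 13·71) / 14⌋ = 68
translate([416, 444, 0]) cube([88, 88, 425]);
translate([416, 1407, 0]) cube([88, 88, 425]);
translate([2386, 444, 0]) cube([88, 88, 425]);
translate([2386, 1407, 0]) cube([88, 88, 425]);
translate([504, 444, 238]) cube([1882, 32, 143]);
translate([504, 1463, 238]) cube([1882, 32, 143]);
translate([416, 532, 238]) cube([32, 875, 143]);
translate([2442, 532, 238]) cube([32, 875, 143]);
translate([572, 444, 381]) cube([71, 1051, 24]);
translate([711, 444, 381]) cube([71, 1051, 24]);
translate([850, 444, 381]) cube([71, 1051, 24]);
translate([989, 444, 381]) cube([71, 1051, 24]);
translate([1128, 444, 381]) cube([71, 1051, 24]);
translate([1267, 444, 381]) cube([71, 1051, 24]);
translate([1406, 444, 381]) cube([71, 1051, 24]);
translate([1545, 444, 381]) cube([71, 1051, 24]);
translate([1684, 444, 381]) cube([71, 1051, 24]);
translate([1823, 444, 381]) cube([71, 1051, 24]);
translate([1962, 444, 381]) cube([71, 1051, 24]);
translate([2101, 444, 381]) cube([71, 1051, 24]);
translate([2240, 444, 381]) cube([71, 1051, 24]);
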